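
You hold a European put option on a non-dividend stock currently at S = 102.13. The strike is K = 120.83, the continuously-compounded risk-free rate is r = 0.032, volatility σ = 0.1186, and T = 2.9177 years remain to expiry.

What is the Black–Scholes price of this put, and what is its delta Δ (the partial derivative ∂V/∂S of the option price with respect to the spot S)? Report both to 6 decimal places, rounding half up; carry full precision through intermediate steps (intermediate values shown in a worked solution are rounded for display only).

price = 13.098649
Δ = -0.605573

σ√T = 0.1186·√2.9177 = 0.202584
d₁ = (ln(S/K) + (r+σ²/2)T) / (σ√T) = (ln(102.13/120.83) + (0.032+0.1186²/2)·2.9177) / 0.202584 = (-0.168138 + 0.113887) / 0.202584 = -0.267798
d₂ = d₁ − σ√T = -0.267798 − 0.202584 = -0.470382
e^{−rT} = e^{−0.032·2.9177} = 0.910860
N(−d₁) = 0.605573,  N(−d₂) = 0.680959
Put price V = K·e^{−rT}·N(−d₂) − S·N(−d₁) = 74.945776 − 61.847127 = 13.098649
Δ = −N(−d₁) = -0.605573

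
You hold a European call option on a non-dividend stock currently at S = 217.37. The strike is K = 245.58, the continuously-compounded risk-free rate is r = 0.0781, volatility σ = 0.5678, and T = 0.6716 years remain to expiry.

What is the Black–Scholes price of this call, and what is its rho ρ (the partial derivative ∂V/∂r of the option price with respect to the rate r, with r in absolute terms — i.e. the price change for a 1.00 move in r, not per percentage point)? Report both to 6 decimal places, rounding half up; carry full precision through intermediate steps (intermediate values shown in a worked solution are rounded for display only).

σ√T = 0.5678·√0.6716 = 0.465319
d₁ = (ln(S/K) + (r+σ²/2)T) / (σ√T) = (ln(217.37/245.58) + (0.0781+0.5678²/2)·0.6716) / 0.465319 = (-0.122022 + 0.160713) / 0.465319 = 0.083149
d₂ = d₁ − σ√T = 0.083149 − 0.465319 = -0.382169
e^{−rT} = e^{−0.0781·0.6716} = 0.948900
N(d₁) = 0.533134,  N(d₂) = 0.351168
Call price V = S·N(d₁) − K·e^{−rT}·N(d₂) = 115.887264 − 81.832936 = 34.054328
ρ = K·T·e^{−rT}·N(d₂) = 54.959000

price = 34.054328
ρ = 54.959000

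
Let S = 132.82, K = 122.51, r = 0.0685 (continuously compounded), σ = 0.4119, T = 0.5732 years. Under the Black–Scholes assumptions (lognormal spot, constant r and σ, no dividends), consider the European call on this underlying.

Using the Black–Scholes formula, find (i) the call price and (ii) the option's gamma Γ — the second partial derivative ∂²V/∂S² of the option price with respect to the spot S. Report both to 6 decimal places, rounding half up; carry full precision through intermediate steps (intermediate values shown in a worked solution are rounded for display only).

price = 24.165857
Γ = 0.008321

σ√T = 0.4119·√0.5732 = 0.311849
d₁ = (ln(S/K) + (r+σ²/2)T) / (σ√T) = (ln(132.82/122.51) + (0.0685+0.4119²/2)·0.5732) / 0.311849 = (0.080802 + 0.087889) / 0.311849 = 0.540939
d₂ = d₁ − σ√T = 0.540939 − 0.311849 = 0.229089
e^{−rT} = e^{−0.0685·0.5732} = 0.961497
N(d₁) = 0.705725,  N(d₂) = 0.590600
Call price V = S·N(d₁) − K·e^{−rT}·N(d₂) = 93.734404 − 69.568547 = 24.165857
φ(d₁) = (1/√(2π))·e^{−d₁²/2} = 0.344643
Γ = φ(d₁) / (S·σ·√T) = 0.008321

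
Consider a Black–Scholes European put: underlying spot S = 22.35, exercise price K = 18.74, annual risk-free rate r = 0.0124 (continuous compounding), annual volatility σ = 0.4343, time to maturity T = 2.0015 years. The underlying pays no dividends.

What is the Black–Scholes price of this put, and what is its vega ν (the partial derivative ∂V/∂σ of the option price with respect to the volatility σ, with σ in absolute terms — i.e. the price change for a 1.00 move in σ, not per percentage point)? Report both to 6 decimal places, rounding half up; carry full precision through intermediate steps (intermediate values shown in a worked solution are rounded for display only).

σ√T = 0.4343·√2.0015 = 0.614423
d₁ = (ln(S/K) + (r+σ²/2)T) / (σ√T) = (ln(22.35/18.74) + (0.0124+0.4343²/2)·2.0015) / 0.614423 = (0.176166 + 0.213577) / 0.614423 = 0.634323
d₂ = d₁ − σ√T = 0.634323 − 0.614423 = 0.019899
e^{−rT} = e^{−0.0124·2.0015} = 0.975487
N(−d₁) = 0.262935,  N(−d₂) = 0.492062
Put price V = K·e^{−rT}·N(−d₂) − S·N(−d₁) = 8.995196 − 5.876600 = 3.118596
φ(d₁) = (1/√(2π))·e^{−d₁²/2} = 0.326240
ν = S·φ(d₁)·√T = 10.315562

price = 3.118596
ν = 10.315562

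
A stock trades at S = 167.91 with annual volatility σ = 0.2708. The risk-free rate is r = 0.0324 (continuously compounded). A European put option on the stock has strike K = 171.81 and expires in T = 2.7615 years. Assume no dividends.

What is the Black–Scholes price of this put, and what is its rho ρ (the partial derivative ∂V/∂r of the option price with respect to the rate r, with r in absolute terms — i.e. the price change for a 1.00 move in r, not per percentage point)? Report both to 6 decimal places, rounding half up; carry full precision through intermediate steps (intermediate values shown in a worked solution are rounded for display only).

σ√T = 0.2708·√2.7615 = 0.450009
d₁ = (ln(S/K) + (r+σ²/2)T) / (σ√T) = (ln(167.91/171.81) + (0.0324+0.2708²/2)·2.7615) / 0.450009 = (-0.022961 + 0.190727) / 0.450009 = 0.372805
d₂ = d₁ − σ√T = 0.372805 − 0.450009 = -0.077204
e^{−rT} = e^{−0.0324·2.7615} = 0.914413
N(−d₁) = 0.354647,  N(−d₂) = 0.530769
Put price V = K·e^{−rT}·N(−d₂) − S·N(−d₁) = 83.386715 − 59.548750 = 23.837965
ρ = −K·T·e^{−rT}·N(−d₂) = -230.272413

price = 23.837965
ρ = -230.272413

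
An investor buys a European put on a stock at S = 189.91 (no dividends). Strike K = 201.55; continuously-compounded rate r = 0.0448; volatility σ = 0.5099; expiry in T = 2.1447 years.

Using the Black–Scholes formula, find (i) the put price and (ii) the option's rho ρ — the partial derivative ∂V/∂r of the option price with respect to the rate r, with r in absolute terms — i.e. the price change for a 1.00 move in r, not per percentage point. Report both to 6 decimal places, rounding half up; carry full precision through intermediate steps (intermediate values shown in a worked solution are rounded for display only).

price = 50.944532
ρ = -246.266393

σ√T = 0.5099·√2.1447 = 0.746738
d₁ = (ln(S/K) + (r+σ²/2)T) / (σ√T) = (ln(189.91/201.55) + (0.0448+0.5099²/2)·2.1447) / 0.746738 = (-0.059487 + 0.374891) / 0.746738 = 0.422376
d₂ = d₁ − σ√T = 0.422376 − 0.746738 = -0.324362
e^{−rT} = e^{−0.0448·2.1447} = 0.908389
N(−d₁) = 0.336375,  N(−d₂) = 0.627168
Put price V = K·e^{−rT}·N(−d₂) − S·N(−d₁) = 114.825567 − 63.881035 = 50.944532
ρ = −K·T·e^{−rT}·N(−d₂) = -246.266393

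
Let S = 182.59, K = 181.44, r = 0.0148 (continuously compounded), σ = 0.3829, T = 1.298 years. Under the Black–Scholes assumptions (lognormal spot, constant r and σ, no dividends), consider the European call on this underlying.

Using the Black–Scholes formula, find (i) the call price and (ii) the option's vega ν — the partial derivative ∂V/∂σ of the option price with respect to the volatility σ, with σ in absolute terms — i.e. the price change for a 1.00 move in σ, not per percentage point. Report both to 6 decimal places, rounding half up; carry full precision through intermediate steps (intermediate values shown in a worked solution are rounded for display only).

σ√T = 0.3829·√1.298 = 0.436237
d₁ = (ln(S/K) + (r+σ²/2)T) / (σ√T) = (ln(182.59/181.44) + (0.0148+0.3829²/2)·1.298) / 0.436237 = (0.006318 + 0.114362) / 0.436237 = 0.276639
d₂ = d₁ − σ√T = 0.276639 − 0.436237 = -0.159599
e^{−rT} = e^{−0.0148·1.298} = 0.980973
N(d₁) = 0.608971,  N(d₂) = 0.436599
Call price V = S·N(d₁) − K·e^{−rT}·N(d₂) = 111.192047 − 77.709198 = 33.482849
φ(d₁) = (1/√(2π))·e^{−d₁²/2} = 0.383965
ν = S·φ(d₁)·√T = 79.874171

price = 33.482849
ν = 79.874171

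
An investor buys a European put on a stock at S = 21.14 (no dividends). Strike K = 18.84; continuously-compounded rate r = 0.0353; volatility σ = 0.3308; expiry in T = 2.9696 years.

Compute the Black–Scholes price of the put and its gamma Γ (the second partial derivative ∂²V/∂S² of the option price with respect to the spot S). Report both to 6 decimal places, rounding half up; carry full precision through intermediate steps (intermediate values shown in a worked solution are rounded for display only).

σ√T = 0.3308·√2.9696 = 0.570052
d₁ = (ln(S/K) + (r+σ²/2)T) / (σ√T) = (ln(21.14/18.84) + (0.0353+0.3308²/2)·2.9696) / 0.570052 = (0.115185 + 0.267307) / 0.570052 = 0.670976
d₂ = d₁ − σ√T = 0.670976 − 0.570052 = 0.100924
e^{−rT} = e^{−0.0353·2.9696} = 0.900480
N(−d₁) = 0.251118,  N(−d₂) = 0.459805
Put price V = K·e^{−rT}·N(−d₂) − S·N(−d₁) = 7.800622 − 5.308632 = 2.491989
φ(d₁) = (1/√(2π))·e^{−d₁²/2} = 0.318529
Γ = φ(d₁) / (S·σ·√T) = 0.026432

price = 2.491989
Γ = 0.026432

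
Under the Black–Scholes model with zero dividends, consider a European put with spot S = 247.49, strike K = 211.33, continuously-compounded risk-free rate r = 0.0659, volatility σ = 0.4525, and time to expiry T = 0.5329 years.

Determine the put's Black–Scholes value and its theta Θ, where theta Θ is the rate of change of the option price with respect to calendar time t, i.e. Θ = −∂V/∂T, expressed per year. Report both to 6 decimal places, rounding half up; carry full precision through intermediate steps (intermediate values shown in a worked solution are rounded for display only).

σ√T = 0.4525·√0.5329 = 0.330325
d₁ = (ln(S/K) + (r+σ²/2)T) / (σ√T) = (ln(247.49/211.33) + (0.0659+0.4525²/2)·0.5329) / 0.330325 = (0.157949 + 0.089675) / 0.330325 = 0.749640
d₂ = d₁ − σ√T = 0.749640 − 0.330325 = 0.419315
e^{−rT} = e^{−0.0659·0.5329} = 0.965491
N(−d₁) = 0.226736,  N(−d₂) = 0.337493
Put price V = K·e^{−rT}·N(−d₂) − S·N(−d₁) = 68.861182 − 56.114868 = 12.746314
φ(d₁) = (1/√(2π))·e^{−d₁²/2} = 0.301219
Θ = −S·φ(d₁)·σ/(2√T) + r·K·e^{−rT}·N(−d₂) = −23.104974 + 4.537952 = -18.567022

price = 12.746314
Θ = -18.567022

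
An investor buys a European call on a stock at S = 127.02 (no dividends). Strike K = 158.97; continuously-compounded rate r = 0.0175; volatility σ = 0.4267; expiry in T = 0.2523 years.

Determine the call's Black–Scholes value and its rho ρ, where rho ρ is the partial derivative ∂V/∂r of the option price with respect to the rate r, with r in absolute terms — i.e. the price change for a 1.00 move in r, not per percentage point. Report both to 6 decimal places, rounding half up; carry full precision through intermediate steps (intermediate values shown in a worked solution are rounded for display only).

price = 2.398981
ρ = 5.131976

σ√T = 0.4267·√0.2523 = 0.214329
d₁ = (ln(S/K) + (r+σ²/2)T) / (σ√T) = (ln(127.02/158.97) + (0.0175+0.4267²/2)·0.2523) / 0.214329 = (-0.224371 + 0.027384) / 0.214329 = -0.919087
d₂ = d₁ − σ√T = -0.919087 − 0.214329 = -1.133416
e^{−rT} = e^{−0.0175·0.2523} = 0.995594
N(d₁) = 0.179025,  N(d₂) = 0.128520
Call price V = S·N(d₁) − K·e^{−rT}·N(d₂) = 22.739751 − 20.340770 = 2.398981
ρ = K·T·e^{−rT}·N(d₂) = 5.131976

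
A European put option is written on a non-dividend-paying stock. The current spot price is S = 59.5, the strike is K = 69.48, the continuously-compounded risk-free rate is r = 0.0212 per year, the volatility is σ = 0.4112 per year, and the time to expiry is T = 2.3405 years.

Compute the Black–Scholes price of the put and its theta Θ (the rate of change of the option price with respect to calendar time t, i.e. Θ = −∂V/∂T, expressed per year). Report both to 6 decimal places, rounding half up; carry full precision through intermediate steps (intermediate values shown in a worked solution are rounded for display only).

σ√T = 0.4112·√2.3405 = 0.629082
d₁ = (ln(S/K) + (r+σ²/2)T) / (σ√T) = (ln(59.5/69.48) + (0.0212+0.4112²/2)·2.3405) / 0.629082 = (-0.155063 + 0.247491) / 0.629082 = 0.146925
d₂ = d₁ − σ√T = 0.146925 − 0.629082 = -0.482157
e^{−rT} = e^{−0.0212·2.3405} = 0.951592
N(−d₁) = 0.441595,  N(−d₂) = 0.685153
Put price V = K·e^{−rT}·N(−d₂) − S·N(−d₁) = 45.299990 − 26.274928 = 19.025062
φ(d₁) = (1/√(2π))·e^{−d₁²/2} = 0.394659
Θ = −S·φ(d₁)·σ/(2√T) + r·K·e^{−rT}·N(−d₂) = −3.155791 + 0.960360 = -2.195431

price = 19.025062
Θ = -2.195431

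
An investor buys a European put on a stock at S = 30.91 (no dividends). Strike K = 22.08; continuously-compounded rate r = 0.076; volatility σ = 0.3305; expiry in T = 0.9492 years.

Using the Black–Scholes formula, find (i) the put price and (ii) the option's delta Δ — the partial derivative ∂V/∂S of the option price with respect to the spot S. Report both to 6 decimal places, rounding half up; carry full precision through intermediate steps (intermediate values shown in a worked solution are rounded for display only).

price = 0.391118
Δ = -0.076388

σ√T = 0.3305·√0.9492 = 0.321996
d₁ = (ln(S/K) + (r+σ²/2)T) / (σ√T) = (ln(30.91/22.08) + (0.076+0.3305²/2)·0.9492) / 0.321996 = (0.336408 + 0.123980) / 0.321996 = 1.429793
d₂ = d₁ − σ√T = 1.429793 − 0.321996 = 1.107797
e^{−rT} = e^{−0.076·0.9492} = 0.930401
N(−d₁) = 0.076388,  N(−d₂) = 0.133975
Put price V = K·e^{−rT}·N(−d₂) − S·N(−d₁) = 2.752279 − 2.361161 = 0.391118
Δ = −N(−d₁) = -0.076388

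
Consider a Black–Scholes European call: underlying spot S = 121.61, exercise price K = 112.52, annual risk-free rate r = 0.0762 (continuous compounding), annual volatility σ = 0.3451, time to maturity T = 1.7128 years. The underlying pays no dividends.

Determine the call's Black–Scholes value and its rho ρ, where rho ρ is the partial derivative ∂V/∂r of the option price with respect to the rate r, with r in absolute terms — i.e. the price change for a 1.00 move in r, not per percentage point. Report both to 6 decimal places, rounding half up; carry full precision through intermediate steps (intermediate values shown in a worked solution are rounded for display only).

σ√T = 0.3451·√1.7128 = 0.451646
d₁ = (ln(S/K) + (r+σ²/2)T) / (σ√T) = (ln(121.61/112.52) + (0.0762+0.3451²/2)·1.7128) / 0.451646 = (0.077688 + 0.232507) / 0.451646 = 0.686811
d₂ = d₁ − σ√T = 0.686811 − 0.451646 = 0.235165
e^{−rT} = e^{−0.0762·1.7128} = 0.877643
N(d₁) = 0.753899,  N(d₂) = 0.592960
Call price V = S·N(d₁) − K·e^{−rT}·N(d₂) = 91.681681 − 58.556194 = 33.125487
ρ = K·T·e^{−rT}·N(d₂) = 100.295050

price = 33.125487
ρ = 100.295050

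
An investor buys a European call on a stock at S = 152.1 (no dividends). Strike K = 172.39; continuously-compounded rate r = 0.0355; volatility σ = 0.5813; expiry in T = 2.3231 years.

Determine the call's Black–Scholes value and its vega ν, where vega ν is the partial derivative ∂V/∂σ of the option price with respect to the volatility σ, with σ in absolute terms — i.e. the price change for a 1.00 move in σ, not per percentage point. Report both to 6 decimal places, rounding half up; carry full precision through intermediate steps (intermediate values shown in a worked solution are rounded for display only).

σ√T = 0.5813·√2.3231 = 0.886001
d₁ = (ln(S/K) + (r+σ²/2)T) / (σ√T) = (ln(152.1/172.39) + (0.0355+0.5813²/2)·2.3231) / 0.886001 = (-0.125221 + 0.474969) / 0.886001 = 0.394749
d₂ = d₁ − σ√T = 0.394749 − 0.886001 = -0.491252
e^{−rT} = e^{−0.0355·2.3231} = 0.920839
N(d₁) = 0.653486,  N(d₂) = 0.311624
Call price V = S·N(d₁) − K·e^{−rT}·N(d₂) = 99.395200 − 49.468265 = 49.926934
φ(d₁) = (1/√(2π))·e^{−d₁²/2} = 0.369039
ν = S·φ(d₁)·√T = 85.553131

price = 49.926934
ν = 85.553131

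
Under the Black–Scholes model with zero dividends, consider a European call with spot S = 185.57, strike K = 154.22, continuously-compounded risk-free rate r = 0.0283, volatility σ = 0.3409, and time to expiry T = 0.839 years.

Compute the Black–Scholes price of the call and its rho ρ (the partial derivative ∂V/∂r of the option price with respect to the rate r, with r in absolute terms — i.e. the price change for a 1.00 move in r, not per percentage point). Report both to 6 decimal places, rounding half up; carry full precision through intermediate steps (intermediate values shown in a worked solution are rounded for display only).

σ√T = 0.3409·√0.839 = 0.312254
d₁ = (ln(S/K) + (r+σ²/2)T) / (σ√T) = (ln(185.57/154.22) + (0.0283+0.3409²/2)·0.839) / 0.312254 = (0.185052 + 0.072495) / 0.312254 = 0.824800
d₂ = d₁ − σ√T = 0.824800 − 0.312254 = 0.512546
e^{−rT} = e^{−0.0283·0.839} = 0.976536
N(d₁) = 0.795257,  N(d₂) = 0.695865
Call price V = S·N(d₁) − K·e^{−rT}·N(d₂) = 147.575905 − 104.798292 = 42.777613
ρ = K·T·e^{−rT}·N(d₂) = 87.925767

price = 42.777613
ρ = 87.925767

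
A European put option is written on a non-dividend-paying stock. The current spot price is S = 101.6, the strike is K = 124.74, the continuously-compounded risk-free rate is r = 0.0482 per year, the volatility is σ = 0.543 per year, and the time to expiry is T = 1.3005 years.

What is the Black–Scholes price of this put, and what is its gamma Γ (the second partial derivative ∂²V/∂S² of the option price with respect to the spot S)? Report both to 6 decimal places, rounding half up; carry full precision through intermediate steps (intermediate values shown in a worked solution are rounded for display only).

price = 35.053623
Γ = 0.006321

σ√T = 0.543·√1.3005 = 0.619234
d₁ = (ln(S/K) + (r+σ²/2)T) / (σ√T) = (ln(101.6/124.74) + (0.0482+0.543²/2)·1.3005) / 0.619234 = (-0.205188 + 0.254410) / 0.619234 = 0.079488
d₂ = d₁ − σ√T = 0.079488 − 0.619234 = -0.539746
e^{−rT} = e^{−0.0482·1.3005} = 0.939240
N(−d₁) = 0.468322,  N(−d₂) = 0.705314
Put price V = K·e^{−rT}·N(−d₂) − S·N(−d₁) = 82.635167 − 47.581544 = 35.053623
φ(d₁) = (1/√(2π))·e^{−d₁²/2} = 0.397684
Γ = φ(d₁) / (S·σ·√T) = 0.006321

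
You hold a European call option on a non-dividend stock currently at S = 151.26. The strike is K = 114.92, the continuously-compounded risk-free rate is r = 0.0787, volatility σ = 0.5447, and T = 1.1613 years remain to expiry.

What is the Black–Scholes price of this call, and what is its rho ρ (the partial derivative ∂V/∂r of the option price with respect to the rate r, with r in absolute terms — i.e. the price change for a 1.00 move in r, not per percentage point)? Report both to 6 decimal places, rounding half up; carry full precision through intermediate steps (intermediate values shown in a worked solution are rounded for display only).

σ√T = 0.5447·√1.1613 = 0.586988
d₁ = (ln(S/K) + (r+σ²/2)T) / (σ√T) = (ln(151.26/114.92) + (0.0787+0.5447²/2)·1.1613) / 0.586988 = (0.274764 + 0.263672) / 0.586988 = 0.917285
d₂ = d₁ − σ√T = 0.917285 − 0.586988 = 0.330297
e^{−rT} = e^{−0.0787·1.1613} = 0.912658
N(d₁) = 0.820503,  N(d₂) = 0.629412
Call price V = S·N(d₁) − K·e^{−rT}·N(d₂) = 124.109355 − 66.014410 = 58.094946
ρ = K·T·e^{−rT}·N(d₂) = 76.662534

price = 58.094946
ρ = 76.662534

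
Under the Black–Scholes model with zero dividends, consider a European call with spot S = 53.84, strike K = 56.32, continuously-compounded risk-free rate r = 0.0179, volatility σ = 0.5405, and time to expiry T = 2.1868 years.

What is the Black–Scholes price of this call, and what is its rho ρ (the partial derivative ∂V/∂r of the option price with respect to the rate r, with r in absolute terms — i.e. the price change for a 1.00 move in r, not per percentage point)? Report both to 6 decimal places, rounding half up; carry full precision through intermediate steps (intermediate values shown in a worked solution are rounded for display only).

price = 16.612391
ρ = 40.504063

σ√T = 0.5405·√2.1868 = 0.799282
d₁ = (ln(S/K) + (r+σ²/2)T) / (σ√T) = (ln(53.84/56.32) + (0.0179+0.5405²/2)·2.1868) / 0.799282 = (-0.045033 + 0.358570) / 0.799282 = 0.392273
d₂ = d₁ − σ√T = 0.392273 − 0.799282 = -0.407009
e^{−rT} = e^{−0.0179·2.1868} = 0.961612
N(d₁) = 0.652572,  N(d₂) = 0.342001
Call price V = S·N(d₁) − K·e^{−rT}·N(d₂) = 35.134462 − 18.522070 = 16.612391
ρ = K·T·e^{−rT}·N(d₂) = 40.504063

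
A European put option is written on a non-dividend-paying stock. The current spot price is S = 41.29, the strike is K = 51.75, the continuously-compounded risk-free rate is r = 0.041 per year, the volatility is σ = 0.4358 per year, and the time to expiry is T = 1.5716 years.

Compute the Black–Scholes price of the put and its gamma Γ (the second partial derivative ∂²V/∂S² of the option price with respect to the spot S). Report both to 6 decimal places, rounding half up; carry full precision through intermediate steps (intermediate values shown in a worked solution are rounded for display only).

σ√T = 0.4358·√1.5716 = 0.546334
d₁ = (ln(S/K) + (r+σ²/2)T) / (σ√T) = (ln(41.29/51.75) + (0.041+0.4358²/2)·1.5716) / 0.546334 = (-0.225804 + 0.213676) / 0.546334 = -0.022199
d₂ = d₁ − σ√T = -0.022199 − 0.546334 = -0.568533
e^{−rT} = e^{−0.041·1.5716} = 0.937596
N(−d₁) = 0.508855,  N(−d₂) = 0.715163
Put price V = K·e^{−rT}·N(−d₂) − S·N(−d₁) = 34.700173 − 21.010639 = 13.689534
φ(d₁) = (1/√(2π))·e^{−d₁²/2} = 0.398844
Γ = φ(d₁) / (S·σ·√T) = 0.017681

price = 13.689534
Γ = 0.017681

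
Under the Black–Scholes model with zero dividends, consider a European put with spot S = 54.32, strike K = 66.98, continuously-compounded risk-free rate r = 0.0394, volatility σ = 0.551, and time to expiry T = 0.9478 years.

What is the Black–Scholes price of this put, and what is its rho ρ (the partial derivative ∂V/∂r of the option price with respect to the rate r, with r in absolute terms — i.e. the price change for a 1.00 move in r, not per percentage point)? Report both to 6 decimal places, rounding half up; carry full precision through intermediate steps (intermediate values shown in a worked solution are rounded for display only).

σ√T = 0.551·√0.9478 = 0.536426
d₁ = (ln(S/K) + (r+σ²/2)T) / (σ√T) = (ln(54.32/66.98) + (0.0394+0.551²/2)·0.9478) / 0.536426 = (-0.209502 + 0.181220) / 0.536426 = -0.052723
d₂ = d₁ − σ√T = -0.052723 − 0.536426 = -0.589149
e^{−rT} = e^{−0.0394·0.9478} = 0.963345
N(−d₁) = 0.521024,  N(−d₂) = 0.722119
Put price V = K·e^{−rT}·N(−d₂) − S·N(−d₁) = 46.594651 − 28.301997 = 18.292654
ρ = −K·T·e^{−rT}·N(−d₂) = -44.162410

price = 18.292654
ρ = -44.162410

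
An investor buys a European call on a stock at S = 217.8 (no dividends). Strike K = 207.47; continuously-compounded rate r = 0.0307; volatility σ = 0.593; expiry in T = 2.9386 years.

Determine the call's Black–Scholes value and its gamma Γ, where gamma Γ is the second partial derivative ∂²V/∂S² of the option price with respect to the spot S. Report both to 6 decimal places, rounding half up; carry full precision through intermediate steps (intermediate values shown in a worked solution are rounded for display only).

σ√T = 0.593·√2.9386 = 1.016541
d₁ = (ln(S/K) + (r+σ²/2)T) / (σ√T) = (ln(217.8/207.47) + (0.0307+0.593²/2)·2.9386) / 1.016541 = (0.048590 + 0.606893) / 1.016541 = 0.644817
d₂ = d₁ − σ√T = 0.644817 − 1.016541 = -0.371724
e^{−rT} = e^{−0.0307·2.9386} = 0.913735
N(d₁) = 0.740477,  N(d₂) = 0.355049
Call price V = S·N(d₁) − K·e^{−rT}·N(d₂) = 161.275941 − 67.307595 = 93.968346
φ(d₁) = (1/√(2π))·e^{−d₁²/2} = 0.324058
Γ = φ(d₁) / (S·σ·√T) = 0.001464

price = 93.968346
Γ = 0.001464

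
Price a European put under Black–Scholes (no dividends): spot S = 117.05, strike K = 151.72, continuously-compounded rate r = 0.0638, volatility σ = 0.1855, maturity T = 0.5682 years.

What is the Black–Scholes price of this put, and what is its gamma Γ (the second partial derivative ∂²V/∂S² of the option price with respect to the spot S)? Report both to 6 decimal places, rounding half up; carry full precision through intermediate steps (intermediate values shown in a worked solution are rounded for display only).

price = 29.696899
Γ = 0.007606

σ√T = 0.1855·√0.5682 = 0.139828
d₁ = (ln(S/K) + (r+σ²/2)T) / (σ√T) = (ln(117.05/151.72) + (0.0638+0.1855²/2)·0.5682) / 0.139828 = (-0.259436 + 0.046027) / 0.139828 = -1.526220
d₂ = d₁ − σ√T = -1.526220 − 0.139828 = -1.666048
e^{−rT} = e^{−0.0638·0.5682} = 0.964398
N(−d₁) = 0.936522,  N(−d₂) = 0.952148
Put price V = K·e^{−rT}·N(−d₂) − S·N(−d₁) = 139.316845 − 109.619947 = 29.696899
φ(d₁) = (1/√(2π))·e^{−d₁²/2} = 0.124480
Γ = φ(d₁) / (S·σ·√T) = 0.007606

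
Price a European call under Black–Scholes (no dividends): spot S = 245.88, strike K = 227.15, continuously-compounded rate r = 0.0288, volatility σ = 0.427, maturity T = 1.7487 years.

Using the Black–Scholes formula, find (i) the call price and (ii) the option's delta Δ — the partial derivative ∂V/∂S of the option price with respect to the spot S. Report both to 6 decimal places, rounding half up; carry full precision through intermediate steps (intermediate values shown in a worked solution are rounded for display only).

σ√T = 0.427·√1.7487 = 0.564658
d₁ = (ln(S/K) + (r+σ²/2)T) / (σ√T) = (ln(245.88/227.15) + (0.0288+0.427²/2)·1.7487) / 0.564658 = (0.079233 + 0.209782) / 0.564658 = 0.511841
d₂ = d₁ − σ√T = 0.511841 − 0.564658 = -0.052817
e^{−rT} = e^{−0.0288·1.7487} = 0.950885
N(d₁) = 0.695619,  N(d₂) = 0.478939
Call price V = S·N(d₁) − K·e^{−rT}·N(d₂) = 171.038733 − 103.447615 = 67.591118
Δ = N(d₁) = 0.695619

price = 67.591118
Δ = 0.695619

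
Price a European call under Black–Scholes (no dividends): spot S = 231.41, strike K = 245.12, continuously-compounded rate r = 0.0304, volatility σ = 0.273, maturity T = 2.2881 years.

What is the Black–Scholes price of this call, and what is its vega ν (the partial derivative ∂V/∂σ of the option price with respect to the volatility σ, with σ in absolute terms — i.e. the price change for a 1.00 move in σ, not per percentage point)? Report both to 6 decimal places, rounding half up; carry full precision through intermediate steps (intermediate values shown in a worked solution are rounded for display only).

price = 39.024494
ν = 135.825932

σ√T = 0.273·√2.2881 = 0.412953
d₁ = (ln(S/K) + (r+σ²/2)T) / (σ√T) = (ln(231.41/245.12) + (0.0304+0.273²/2)·2.2881) / 0.412953 = (-0.057557 + 0.154823) / 0.412953 = 0.235539
d₂ = d₁ − σ√T = 0.235539 − 0.412953 = -0.177414
e^{−rT} = e^{−0.0304·2.2881} = 0.932806
N(d₁) = 0.593105,  N(d₂) = 0.429592
Call price V = S·N(d₁) − K·e^{−rT}·N(d₂) = 137.250349 − 98.225855 = 39.024494
φ(d₁) = (1/√(2π))·e^{−d₁²/2} = 0.388028
ν = S·φ(d₁)·√T = 135.825932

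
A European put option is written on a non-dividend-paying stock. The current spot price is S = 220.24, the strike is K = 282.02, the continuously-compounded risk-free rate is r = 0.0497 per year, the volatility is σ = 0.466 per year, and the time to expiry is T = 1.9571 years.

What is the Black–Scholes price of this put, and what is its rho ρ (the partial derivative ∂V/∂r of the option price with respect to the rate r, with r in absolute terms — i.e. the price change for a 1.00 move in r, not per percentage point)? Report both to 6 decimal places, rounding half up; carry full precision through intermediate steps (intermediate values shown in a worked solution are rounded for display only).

σ√T = 0.466·√1.9571 = 0.651917
d₁ = (ln(S/K) + (r+σ²/2)T) / (σ√T) = (ln(220.24/282.02) + (0.0497+0.466²/2)·1.9571) / 0.651917 = (-0.247260 + 0.309766) / 0.651917 = 0.095880
d₂ = d₁ − σ√T = 0.095880 − 0.651917 = -0.556037
e^{−rT} = e^{−0.0497·1.9571} = 0.907313
N(−d₁) = 0.461808,  N(−d₂) = 0.710907
Put price V = K·e^{−rT}·N(−d₂) − S·N(−d₁) = 181.907244 − 101.708591 = 80.198654
ρ = −K·T·e^{−rT}·N(−d₂) = -356.010668

price = 80.198654
ρ = -356.010668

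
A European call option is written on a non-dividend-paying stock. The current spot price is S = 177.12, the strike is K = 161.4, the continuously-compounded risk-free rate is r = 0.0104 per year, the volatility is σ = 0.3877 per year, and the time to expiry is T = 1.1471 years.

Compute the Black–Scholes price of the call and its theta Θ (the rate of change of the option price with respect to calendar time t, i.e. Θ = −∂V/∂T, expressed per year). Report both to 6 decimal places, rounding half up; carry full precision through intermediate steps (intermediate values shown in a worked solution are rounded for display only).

price = 37.363000
Θ = -12.363326

σ√T = 0.3877·√1.1471 = 0.415237
d₁ = (ln(S/K) + (r+σ²/2)T) / (σ√T) = (ln(177.12/161.4) + (0.0104+0.3877²/2)·1.1471) / 0.415237 = (0.092942 + 0.098141) / 0.415237 = 0.460177
d₂ = d₁ − σ√T = 0.460177 − 0.415237 = 0.044939
e^{−rT} = e^{−0.0104·1.1471} = 0.988141
N(d₁) = 0.677305,  N(d₂) = 0.517922
Call price V = S·N(d₁) − K·e^{−rT}·N(d₂) = 119.964319 − 82.601319 = 37.363000
φ(d₁) = (1/√(2π))·e^{−d₁²/2} = 0.358861
Θ = −S·φ(d₁)·σ/(2√T) − r·K·e^{−rT}·N(d₂) = −11.504272 − 0.859054 = -12.363326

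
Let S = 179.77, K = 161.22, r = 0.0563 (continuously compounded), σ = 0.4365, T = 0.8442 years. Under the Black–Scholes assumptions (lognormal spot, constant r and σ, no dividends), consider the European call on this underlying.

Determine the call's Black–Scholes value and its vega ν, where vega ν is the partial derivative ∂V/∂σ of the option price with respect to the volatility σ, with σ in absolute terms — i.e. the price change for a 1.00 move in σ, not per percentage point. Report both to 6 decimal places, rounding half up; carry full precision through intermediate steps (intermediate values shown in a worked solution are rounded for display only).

σ√T = 0.4365·√0.8442 = 0.401058
d₁ = (ln(S/K) + (r+σ²/2)T) / (σ√T) = (ln(179.77/161.22) + (0.0563+0.4365²/2)·0.8442) / 0.401058 = (0.108908 + 0.127952) / 0.401058 = 0.590589
d₂ = d₁ − σ√T = 0.590589 − 0.401058 = 0.189532
e^{−rT} = e^{−0.0563·0.8442} = 0.953583
N(d₁) = 0.722602,  N(d₂) = 0.575162
Call price V = S·N(d₁) − K·e^{−rT}·N(d₂) = 129.902204 − 88.423503 = 41.478702
φ(d₁) = (1/√(2π))·e^{−d₁²/2} = 0.335097
ν = S·φ(d₁)·√T = 55.349014

price = 41.478702
ν = 55.349014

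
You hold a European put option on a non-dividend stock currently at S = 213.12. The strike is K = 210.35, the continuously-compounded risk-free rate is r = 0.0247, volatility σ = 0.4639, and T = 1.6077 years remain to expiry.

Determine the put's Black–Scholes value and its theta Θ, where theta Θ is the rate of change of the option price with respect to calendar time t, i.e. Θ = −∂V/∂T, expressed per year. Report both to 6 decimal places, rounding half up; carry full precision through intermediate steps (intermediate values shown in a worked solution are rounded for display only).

σ√T = 0.4639·√1.6077 = 0.588203
d₁ = (ln(S/K) + (r+σ²/2)T) / (σ√T) = (ln(213.12/210.35) + (0.0247+0.4639²/2)·1.6077) / 0.588203 = (0.013083 + 0.212701) / 0.588203 = 0.383854
d₂ = d₁ − σ√T = 0.383854 − 0.588203 = -0.204349
e^{−rT} = e^{−0.0247·1.6077} = 0.961068
N(−d₁) = 0.350543,  N(−d₂) = 0.580959
Put price V = K·e^{−rT}·N(−d₂) − S·N(−d₁) = 117.447130 − 74.707798 = 42.739333
φ(d₁) = (1/√(2π))·e^{−d₁²/2} = 0.370608
Θ = −S·φ(d₁)·σ/(2√T) + r·K·e^{−rT}·N(−d₂) = −14.448768 + 2.900944 = -11.547824

price = 42.739333
Θ = -11.547824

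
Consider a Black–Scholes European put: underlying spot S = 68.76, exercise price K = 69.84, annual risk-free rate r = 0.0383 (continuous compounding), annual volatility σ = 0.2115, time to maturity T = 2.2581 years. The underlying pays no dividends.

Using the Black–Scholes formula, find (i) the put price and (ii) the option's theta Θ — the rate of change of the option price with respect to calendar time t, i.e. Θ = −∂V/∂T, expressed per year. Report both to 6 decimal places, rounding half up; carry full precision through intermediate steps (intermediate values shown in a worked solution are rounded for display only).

price = 6.237325
Θ = -0.630740

σ√T = 0.2115·√2.2581 = 0.317821
d₁ = (ln(S/K) + (r+σ²/2)T) / (σ√T) = (ln(68.76/69.84) + (0.0383+0.2115²/2)·2.2581) / 0.317821 = (-0.015585 + 0.136990) / 0.317821 = 0.381994
d₂ = d₁ − σ√T = 0.381994 − 0.317821 = 0.064173
e^{−rT} = e^{−0.0383·2.2581} = 0.917149
N(−d₁) = 0.351233,  N(−d₂) = 0.474416
Put price V = K·e^{−rT}·N(−d₂) − S·N(−d₁) = 30.388108 − 24.150782 = 6.237325
φ(d₁) = (1/√(2π))·e^{−d₁²/2} = 0.370872
Θ = −S·φ(d₁)·σ/(2√T) + r·K·e^{−rT}·N(−d₂) = −1.794605 + 1.163865 = -0.630740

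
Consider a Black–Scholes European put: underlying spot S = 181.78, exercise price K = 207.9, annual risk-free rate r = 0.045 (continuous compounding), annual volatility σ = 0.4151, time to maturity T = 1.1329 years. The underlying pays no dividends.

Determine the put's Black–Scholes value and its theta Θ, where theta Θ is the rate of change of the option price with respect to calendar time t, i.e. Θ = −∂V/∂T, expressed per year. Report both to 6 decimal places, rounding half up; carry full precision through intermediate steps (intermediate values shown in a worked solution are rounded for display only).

σ√T = 0.4151·√1.1329 = 0.441823
d₁ = (ln(S/K) + (r+σ²/2)T) / (σ√T) = (ln(181.78/207.9) + (0.045+0.4151²/2)·1.1329) / 0.441823 = (-0.134260 + 0.148584) / 0.441823 = 0.032421
d₂ = d₁ − σ√T = 0.032421 − 0.441823 = -0.409402
e^{−rT} = e^{−0.045·1.1329} = 0.950297
N(−d₁) = 0.487068,  N(−d₂) = 0.658878
Put price V = K·e^{−rT}·N(−d₂) − S·N(−d₁) = 130.172360 − 88.539251 = 41.633109
φ(d₁) = (1/√(2π))·e^{−d₁²/2} = 0.398733
Θ = −S·φ(d₁)·σ/(2√T) + r·K·e^{−rT}·N(−d₂) = −14.133667 + 5.857756 = -8.275911

price = 41.633109
Θ = -8.275911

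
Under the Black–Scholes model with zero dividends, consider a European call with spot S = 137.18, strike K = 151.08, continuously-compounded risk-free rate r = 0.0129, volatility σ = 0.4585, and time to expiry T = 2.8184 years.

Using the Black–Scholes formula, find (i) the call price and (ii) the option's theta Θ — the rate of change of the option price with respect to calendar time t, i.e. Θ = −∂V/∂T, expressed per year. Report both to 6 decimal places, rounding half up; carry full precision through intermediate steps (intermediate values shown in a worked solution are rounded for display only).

σ√T = 0.4585·√2.8184 = 0.769734
d₁ = (ln(S/K) + (r+σ²/2)T) / (σ√T) = (ln(137.18/151.08) + (0.0129+0.4585²/2)·2.8184) / 0.769734 = (-0.096516 + 0.332603) / 0.769734 = 0.306712
d₂ = d₁ − σ√T = 0.306712 − 0.769734 = -0.463022
e^{−rT} = e^{−0.0129·2.8184} = 0.964296
N(d₁) = 0.620469,  N(d₂) = 0.321674
Call price V = S·N(d₁) − K·e^{−rT}·N(d₂) = 85.115920 − 46.863397 = 38.252523
φ(d₁) = (1/√(2π))·e^{−d₁²/2} = 0.380612
Θ = −S·φ(d₁)·σ/(2√T) − r·K·e^{−rT}·N(d₂) = −7.129865 − 0.604538 = -7.734403

price = 38.252523
Θ = -7.734403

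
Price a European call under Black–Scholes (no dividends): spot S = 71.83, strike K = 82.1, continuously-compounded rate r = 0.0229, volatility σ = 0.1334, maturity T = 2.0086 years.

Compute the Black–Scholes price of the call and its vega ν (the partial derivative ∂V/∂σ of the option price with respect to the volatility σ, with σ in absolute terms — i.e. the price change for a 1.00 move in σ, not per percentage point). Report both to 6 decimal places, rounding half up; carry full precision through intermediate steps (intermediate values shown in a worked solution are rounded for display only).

price = 2.962758
ν = 37.939621

σ√T = 0.1334·√2.0086 = 0.189061
d₁ = (ln(S/K) + (r+σ²/2)T) / (σ√T) = (ln(71.83/82.1) + (0.0229+0.1334²/2)·2.0086) / 0.189061 = (-0.133636 + 0.063869) / 0.189061 = -0.369017
d₂ = d₁ − σ√T = -0.369017 − 0.189061 = -0.558078
e^{−rT} = e^{−0.0229·2.0086} = 0.955045
N(d₁) = 0.356058,  N(d₂) = 0.288396
Call price V = S·N(d₁) − K·e^{−rT}·N(d₂) = 25.575618 − 22.612860 = 2.962758
φ(d₁) = (1/√(2π))·e^{−d₁²/2} = 0.372684
ν = S·φ(d₁)·√T = 37.939621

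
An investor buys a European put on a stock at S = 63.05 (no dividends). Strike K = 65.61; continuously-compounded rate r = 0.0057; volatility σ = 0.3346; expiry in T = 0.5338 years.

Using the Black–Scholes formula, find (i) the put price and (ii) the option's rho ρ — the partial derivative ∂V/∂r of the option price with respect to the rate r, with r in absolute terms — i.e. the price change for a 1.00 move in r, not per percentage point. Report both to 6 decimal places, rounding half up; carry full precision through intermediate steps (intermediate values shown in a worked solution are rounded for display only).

price = 7.499113
ρ = -21.208678

σ√T = 0.3346·√0.5338 = 0.244464
d₁ = (ln(S/K) + (r+σ²/2)T) / (σ√T) = (ln(63.05/65.61) + (0.0057+0.3346²/2)·0.5338) / 0.244464 = (-0.039800 + 0.032924) / 0.244464 = -0.028127
d₂ = d₁ − σ√T = -0.028127 − 0.244464 = -0.272591
e^{−rT} = e^{−0.0057·0.5338} = 0.996962
N(−d₁) = 0.511220,  N(−d₂) = 0.607416
Put price V = K·e^{−rT}·N(−d₂) − S·N(−d₁) = 39.731506 − 32.232393 = 7.499113
ρ = −K·T·e^{−rT}·N(−d₂) = -21.208678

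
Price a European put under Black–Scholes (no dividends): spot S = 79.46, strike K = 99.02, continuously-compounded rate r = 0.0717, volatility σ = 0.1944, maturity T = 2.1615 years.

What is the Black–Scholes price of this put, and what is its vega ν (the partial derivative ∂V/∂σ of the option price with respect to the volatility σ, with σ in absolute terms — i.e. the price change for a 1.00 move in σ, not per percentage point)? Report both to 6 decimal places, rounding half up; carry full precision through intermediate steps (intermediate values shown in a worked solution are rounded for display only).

price = 12.244196
ν = 46.438006

σ√T = 0.1944·√2.1615 = 0.285808
d₁ = (ln(S/K) + (r+σ²/2)T) / (σ√T) = (ln(79.46/99.02) + (0.0717+0.1944²/2)·2.1615) / 0.285808 = (-0.220068 + 0.195823) / 0.285808 = -0.084832
d₂ = d₁ − σ√T = -0.084832 − 0.285808 = -0.370639
e^{−rT} = e^{−0.0717·2.1615} = 0.856433
N(−d₁) = 0.533802,  N(−d₂) = 0.644547
Put price V = K·e^{−rT}·N(−d₂) − S·N(−d₁) = 54.660133 − 42.415938 = 12.244196
φ(d₁) = (1/√(2π))·e^{−d₁²/2} = 0.397509
ν = S·φ(d₁)·√T = 46.438006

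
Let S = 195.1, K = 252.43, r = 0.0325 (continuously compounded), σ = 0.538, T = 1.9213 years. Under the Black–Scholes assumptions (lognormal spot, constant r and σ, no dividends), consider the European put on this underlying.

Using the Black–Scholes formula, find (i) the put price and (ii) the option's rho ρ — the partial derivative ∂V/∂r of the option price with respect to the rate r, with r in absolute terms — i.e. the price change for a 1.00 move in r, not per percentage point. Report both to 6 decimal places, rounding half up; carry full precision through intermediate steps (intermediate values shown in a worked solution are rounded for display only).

price = 85.897842
ρ = -335.873455

σ√T = 0.538·√1.9213 = 0.745727
d₁ = (ln(S/K) + (r+σ²/2)T) / (σ√T) = (ln(195.1/252.43) + (0.0325+0.538²/2)·1.9213) / 0.745727 = (-0.257622 + 0.340497) / 0.745727 = 0.111133
d₂ = d₁ − σ√T = 0.111133 − 0.745727 = -0.634594
e^{−rT} = e^{−0.0325·1.9213} = 0.939467
N(−d₁) = 0.455755,  N(−d₂) = 0.737153
Put price V = K·e^{−rT}·N(−d₂) − S·N(−d₁) = 174.815726 − 88.917885 = 85.897842
ρ = −K·T·e^{−rT}·N(−d₂) = -335.873455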